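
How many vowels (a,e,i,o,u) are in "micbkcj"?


Input: micbkcj
Checking each character:
  'm' at position 0: consonant
  'i' at position 1: vowel (running total: 1)
  'c' at position 2: consonant
  'b' at position 3: consonant
  'k' at position 4: consonant
  'c' at position 5: consonant
  'j' at position 6: consonant
Total vowels: 1

1


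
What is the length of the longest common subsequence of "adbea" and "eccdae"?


LCS of "adbea" and "eccdae"
DP table:
           e    c    c    d    a    e
      0    0    0    0    0    0    0
  a   0    0    0    0    0    1    1
  d   0    0    0    0    1    1    1
  b   0    0    0    0    1    1    1
  e   0    1    1    1    1    1    2
  a   0    1    1    1    1    2    2
LCS length = dp[5][6] = 2

2


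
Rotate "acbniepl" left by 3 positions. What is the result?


Input: "acbniepl", rotate left by 3
First 3 characters: "acb"
Remaining characters: "niepl"
Concatenate remaining + first: "niepl" + "acb" = "nieplacb"

nieplacb


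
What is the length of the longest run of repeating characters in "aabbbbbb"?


Input: "aabbbbbb"
Scanning for longest run:
  Position 1 ('a'): continues run of 'a', length=2
  Position 2 ('b'): new char, reset run to 1
  Position 3 ('b'): continues run of 'b', length=2
  Position 4 ('b'): continues run of 'b', length=3
  Position 5 ('b'): continues run of 'b', length=4
  Position 6 ('b'): continues run of 'b', length=5
  Position 7 ('b'): continues run of 'b', length=6
Longest run: 'b' with length 6

6


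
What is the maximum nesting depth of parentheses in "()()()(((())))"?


Input: "()()()(((())))"
Tracking depth:
  Position 0 '(': depth becomes 1
  Position 1 ')': depth becomes 0
  Position 2 '(': depth becomes 1
  Position 3 ')': depth becomes 0
  Position 4 '(': depth becomes 1
  Position 5 ')': depth becomes 0
  Position 6 '(': depth becomes 1
  Position 7 '(': depth becomes 2
  Position 8 '(': depth becomes 3
  Position 9 '(': depth becomes 4
  Position 10 ')': depth becomes 3
  Position 11 ')': depth becomes 2
  Position 12 ')': depth becomes 1
  Position 13 ')': depth becomes 0
Maximum depth reached: 4

4


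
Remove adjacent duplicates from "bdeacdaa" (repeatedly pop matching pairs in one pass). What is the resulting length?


Input: bdeacdaa
Stack-based adjacent duplicate removal:
  Read 'b': push. Stack: b
  Read 'd': push. Stack: bd
  Read 'e': push. Stack: bde
  Read 'a': push. Stack: bdea
  Read 'c': push. Stack: bdeac
  Read 'd': push. Stack: bdeacd
  Read 'a': push. Stack: bdeacda
  Read 'a': matches stack top 'a' => pop. Stack: bdeacd
Final stack: "bdeacd" (length 6)

6


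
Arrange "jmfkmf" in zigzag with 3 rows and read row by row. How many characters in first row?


Zigzag "jmfkmf" into 3 rows:
Placing characters:
  'j' => row 0
  'm' => row 1
  'f' => row 2
  'k' => row 1
  'm' => row 0
  'f' => row 1
Rows:
  Row 0: "jm"
  Row 1: "mkf"
  Row 2: "f"
First row length: 2

2


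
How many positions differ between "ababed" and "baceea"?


Comparing "ababed" and "baceea" position by position:
  Position 0: 'a' vs 'b' => DIFFER
  Position 1: 'b' vs 'a' => DIFFER
  Position 2: 'a' vs 'c' => DIFFER
  Position 3: 'b' vs 'e' => DIFFER
  Position 4: 'e' vs 'e' => same
  Position 5: 'd' vs 'a' => DIFFER
Positions that differ: 5

5


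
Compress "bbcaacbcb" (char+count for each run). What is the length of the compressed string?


Input: bbcaacbcb
Runs:
  'b' x 2 => "b2"
  'c' x 1 => "c1"
  'a' x 2 => "a2"
  'c' x 1 => "c1"
  'b' x 1 => "b1"
  'c' x 1 => "c1"
  'b' x 1 => "b1"
Compressed: "b2c1a2c1b1c1b1"
Compressed length: 14

14


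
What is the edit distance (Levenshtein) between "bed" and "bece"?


Computing edit distance: "bed" -> "bece"
DP table:
           b    e    c    e
      0    1    2    3    4
  b   1    0    1    2    3
  e   2    1    0    1    2
  d   3    2    1    1    2
Edit distance = dp[3][4] = 2

2


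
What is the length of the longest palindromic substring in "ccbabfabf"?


Input: "ccbabfabf"
Checking substrings for palindromes:
  [2:5] "bab" (len 3) => palindrome
  [0:2] "cc" (len 2) => palindrome
Longest palindromic substring: "bab" with length 3

3


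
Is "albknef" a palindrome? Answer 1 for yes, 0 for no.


Input: albknef
Reversed: fenkbla
  Compare pos 0 ('a') with pos 6 ('f'): MISMATCH
  Compare pos 1 ('l') with pos 5 ('e'): MISMATCH
  Compare pos 2 ('b') with pos 4 ('n'): MISMATCH
Result: not a palindrome

0


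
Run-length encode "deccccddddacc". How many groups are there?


Input: deccccddddacc
Scanning for consecutive runs:
  Group 1: 'd' x 1 (positions 0-0)
  Group 2: 'e' x 1 (positions 1-1)
  Group 3: 'c' x 4 (positions 2-5)
  Group 4: 'd' x 4 (positions 6-9)
  Group 5: 'a' x 1 (positions 10-10)
  Group 6: 'c' x 2 (positions 11-12)
Total groups: 6

6


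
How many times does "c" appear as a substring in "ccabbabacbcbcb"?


Searching for "c" in "ccabbabacbcbcb"
Scanning each position:
  Position 0: "c" => MATCH
  Position 1: "c" => MATCH
  Position 2: "a" => no
  Position 3: "b" => no
  Position 4: "b" => no
  Position 5: "a" => no
  Position 6: "b" => no
  Position 7: "a" => no
  Position 8: "c" => MATCH
  Position 9: "b" => no
  Position 10: "c" => MATCH
  Position 11: "b" => no
  Position 12: "c" => MATCH
  Position 13: "b" => no
Total occurrences: 5

5


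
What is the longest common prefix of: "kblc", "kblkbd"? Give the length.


Words: kblc, kblkbd
  Position 0: all 'k' => match
  Position 1: all 'b' => match
  Position 2: all 'l' => match
  Position 3: ('c', 'k') => mismatch, stop
LCP = "kbl" (length 3)

3


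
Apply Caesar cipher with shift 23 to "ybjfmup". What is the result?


Caesar cipher: shift "ybjfmup" by 23
  'y' (pos 24) + 23 = pos 21 = 'v'
  'b' (pos 1) + 23 = pos 24 = 'y'
  'j' (pos 9) + 23 = pos 6 = 'g'
  'f' (pos 5) + 23 = pos 2 = 'c'
  'm' (pos 12) + 23 = pos 9 = 'j'
  'u' (pos 20) + 23 = pos 17 = 'r'
  'p' (pos 15) + 23 = pos 12 = 'm'
Result: vygcjrm

vygcjrm


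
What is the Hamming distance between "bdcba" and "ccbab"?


Comparing "bdcba" and "ccbab" position by position:
  Position 0: 'b' vs 'c' => differ
  Position 1: 'd' vs 'c' => differ
  Position 2: 'c' vs 'b' => differ
  Position 3: 'b' vs 'a' => differ
  Position 4: 'a' vs 'b' => differ
Total differences (Hamming distance): 5

5


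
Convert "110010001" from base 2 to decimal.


Input: "110010001" in base 2
Positional expansion:
  Digit '1' (value 1) x 2^8 = 256
  Digit '1' (value 1) x 2^7 = 128
  Digit '0' (value 0) x 2^6 = 0
  Digit '0' (value 0) x 2^5 = 0
  Digit '1' (value 1) x 2^4 = 16
  Digit '0' (value 0) x 2^3 = 0
  Digit '0' (value 0) x 2^2 = 0
  Digit '0' (value 0) x 2^1 = 0
  Digit '1' (value 1) x 2^0 = 1
Sum = 401

401


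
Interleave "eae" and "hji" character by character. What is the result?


Interleaving "eae" and "hji":
  Position 0: 'e' from first, 'h' from second => "eh"
  Position 1: 'a' from first, 'j' from second => "aj"
  Position 2: 'e' from first, 'i' from second => "ei"
Result: ehajei

ehajei


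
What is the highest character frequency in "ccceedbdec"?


Input: ccceedbdec
Character counts:
  'b': 1
  'c': 4
  'd': 2
  'e': 3
Maximum frequency: 4

4


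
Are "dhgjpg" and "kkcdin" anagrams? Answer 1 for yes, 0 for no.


Strings: "dhgjpg", "kkcdin"
Sorted first:  dgghjp
Sorted second: cdikkn
Differ at position 0: 'd' vs 'c' => not anagrams

0


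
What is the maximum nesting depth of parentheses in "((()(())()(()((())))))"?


Input: "((()(())()(()((())))))"
Tracking depth:
  Position 0 '(': depth becomes 1
  Position 1 '(': depth becomes 2
  Position 2 '(': depth becomes 3
  Position 3 ')': depth becomes 2
  Position 4 '(': depth becomes 3
  Position 5 '(': depth becomes 4
  Position 6 ')': depth becomes 3
  Position 7 ')': depth becomes 2
  Position 8 '(': depth becomes 3
  Position 9 ')': depth becomes 2
  Position 10 '(': depth becomes 3
  Position 11 '(': depth becomes 4
  Position 12 ')': depth becomes 3
  Position 13 '(': depth becomes 4
  Position 14 '(': depth becomes 5
  Position 15 '(': depth becomes 6
  Position 16 ')': depth becomes 5
  Position 17 ')': depth becomes 4
  Position 18 ')': depth becomes 3
  Position 19 ')': depth becomes 2
  Position 20 ')': depth becomes 1
  Position 21 ')': depth becomes 0
Maximum depth reached: 6

6


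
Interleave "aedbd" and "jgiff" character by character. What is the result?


Interleaving "aedbd" and "jgiff":
  Position 0: 'a' from first, 'j' from second => "aj"
  Position 1: 'e' from first, 'g' from second => "eg"
  Position 2: 'd' from first, 'i' from second => "di"
  Position 3: 'b' from first, 'f' from second => "bf"
  Position 4: 'd' from first, 'f' from second => "df"
Result: ajegdibfdf

ajegdibfdf


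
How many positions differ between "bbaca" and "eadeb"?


Comparing "bbaca" and "eadeb" position by position:
  Position 0: 'b' vs 'e' => DIFFER
  Position 1: 'b' vs 'a' => DIFFER
  Position 2: 'a' vs 'd' => DIFFER
  Position 3: 'c' vs 'e' => DIFFER
  Position 4: 'a' vs 'b' => DIFFER
Positions that differ: 5

5


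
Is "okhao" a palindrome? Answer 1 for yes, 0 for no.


Input: okhao
Reversed: oahko
  Compare pos 0 ('o') with pos 4 ('o'): match
  Compare pos 1 ('k') with pos 3 ('a'): MISMATCH
Result: not a palindrome

0


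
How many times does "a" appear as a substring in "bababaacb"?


Searching for "a" in "bababaacb"
Scanning each position:
  Position 0: "b" => no
  Position 1: "a" => MATCH
  Position 2: "b" => no
  Position 3: "a" => MATCH
  Position 4: "b" => no
  Position 5: "a" => MATCH
  Position 6: "a" => MATCH
  Position 7: "c" => no
  Position 8: "b" => no
Total occurrences: 4

4


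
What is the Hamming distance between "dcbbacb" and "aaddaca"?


Comparing "dcbbacb" and "aaddaca" position by position:
  Position 0: 'd' vs 'a' => differ
  Position 1: 'c' vs 'a' => differ
  Position 2: 'b' vs 'd' => differ
  Position 3: 'b' vs 'd' => differ
  Position 4: 'a' vs 'a' => same
  Position 5: 'c' vs 'c' => same
  Position 6: 'b' vs 'a' => differ
Total differences (Hamming distance): 5

5


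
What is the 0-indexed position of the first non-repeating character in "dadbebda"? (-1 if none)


Input: dadbebda
Character frequencies:
  'a': 2
  'b': 2
  'd': 3
  'e': 1
Scanning left to right for freq == 1:
  Position 0 ('d'): freq=3, skip
  Position 1 ('a'): freq=2, skip
  Position 2 ('d'): freq=3, skip
  Position 3 ('b'): freq=2, skip
  Position 4 ('e'): unique! => answer = 4

4


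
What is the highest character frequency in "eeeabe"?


Input: eeeabe
Character counts:
  'a': 1
  'b': 1
  'e': 4
Maximum frequency: 4

4


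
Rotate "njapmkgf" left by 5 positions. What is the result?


Input: "njapmkgf", rotate left by 5
First 5 characters: "njapm"
Remaining characters: "kgf"
Concatenate remaining + first: "kgf" + "njapm" = "kgfnjapm"

kgfnjapm


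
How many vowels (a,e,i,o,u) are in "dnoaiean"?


Input: dnoaiean
Checking each character:
  'd' at position 0: consonant
  'n' at position 1: consonant
  'o' at position 2: vowel (running total: 1)
  'a' at position 3: vowel (running total: 2)
  'i' at position 4: vowel (running total: 3)
  'e' at position 5: vowel (running total: 4)
  'a' at position 6: vowel (running total: 5)
  'n' at position 7: consonant
Total vowels: 5

5


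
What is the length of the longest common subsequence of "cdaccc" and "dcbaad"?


LCS of "cdaccc" and "dcbaad"
DP table:
           d    c    b    a    a    d
      0    0    0    0    0    0    0
  c   0    0    1    1    1    1    1
  d   0    1    1    1    1    1    2
  a   0    1    1    1    2    2    2
  c   0    1    2    2    2    2    2
  c   0    1    2    2    2    2    2
  c   0    1    2    2    2    2    2
LCS length = dp[6][6] = 2

2


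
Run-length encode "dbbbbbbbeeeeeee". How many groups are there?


Input: dbbbbbbbeeeeeee
Scanning for consecutive runs:
  Group 1: 'd' x 1 (positions 0-0)
  Group 2: 'b' x 7 (positions 1-7)
  Group 3: 'e' x 7 (positions 8-14)
Total groups: 3

3


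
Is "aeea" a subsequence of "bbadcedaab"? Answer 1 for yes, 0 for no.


Check if "aeea" is a subsequence of "bbadcedaab"
Greedy scan:
  Position 0 ('b'): no match needed
  Position 1 ('b'): no match needed
  Position 2 ('a'): matches sub[0] = 'a'
  Position 3 ('d'): no match needed
  Position 4 ('c'): no match needed
  Position 5 ('e'): matches sub[1] = 'e'
  Position 6 ('d'): no match needed
  Position 7 ('a'): no match needed
  Position 8 ('a'): no match needed
  Position 9 ('b'): no match needed
Only matched 2/4 characters => not a subsequence

0


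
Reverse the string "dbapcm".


Input: dbapcm
Reading characters right to left:
  Position 5: 'm'
  Position 4: 'c'
  Position 3: 'p'
  Position 2: 'a'
  Position 1: 'b'
  Position 0: 'd'
Reversed: mcpabd

mcpabd


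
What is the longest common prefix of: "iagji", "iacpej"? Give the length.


Words: iagji, iacpej
  Position 0: all 'i' => match
  Position 1: all 'a' => match
  Position 2: ('g', 'c') => mismatch, stop
LCP = "ia" (length 2)

2


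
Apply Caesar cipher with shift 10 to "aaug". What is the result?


Caesar cipher: shift "aaug" by 10
  'a' (pos 0) + 10 = pos 10 = 'k'
  'a' (pos 0) + 10 = pos 10 = 'k'
  'u' (pos 20) + 10 = pos 4 = 'e'
  'g' (pos 6) + 10 = pos 16 = 'q'
Result: kkeq

kkeq


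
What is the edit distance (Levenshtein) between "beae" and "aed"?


Computing edit distance: "beae" -> "aed"
DP table:
           a    e    d
      0    1    2    3
  b   1    1    2    3
  e   2    2    1    2
  a   3    2    2    2
  e   4    3    2    3
Edit distance = dp[4][3] = 3

3


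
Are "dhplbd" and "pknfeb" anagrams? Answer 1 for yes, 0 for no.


Strings: "dhplbd", "pknfeb"
Sorted first:  bddhlp
Sorted second: befknp
Differ at position 1: 'd' vs 'e' => not anagrams

0


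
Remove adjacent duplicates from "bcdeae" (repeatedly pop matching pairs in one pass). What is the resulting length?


Input: bcdeae
Stack-based adjacent duplicate removal:
  Read 'b': push. Stack: b
  Read 'c': push. Stack: bc
  Read 'd': push. Stack: bcd
  Read 'e': push. Stack: bcde
  Read 'a': push. Stack: bcdea
  Read 'e': push. Stack: bcdeae
Final stack: "bcdeae" (length 6)

6


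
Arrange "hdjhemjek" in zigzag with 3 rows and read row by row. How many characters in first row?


Zigzag "hdjhemjek" into 3 rows:
Placing characters:
  'h' => row 0
  'd' => row 1
  'j' => row 2
  'h' => row 1
  'e' => row 0
  'm' => row 1
  'j' => row 2
  'e' => row 1
  'k' => row 0
Rows:
  Row 0: "hek"
  Row 1: "dhme"
  Row 2: "jj"
First row length: 3

3


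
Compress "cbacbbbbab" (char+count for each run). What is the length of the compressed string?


Input: cbacbbbbab
Runs:
  'c' x 1 => "c1"
  'b' x 1 => "b1"
  'a' x 1 => "a1"
  'c' x 1 => "c1"
  'b' x 4 => "b4"
  'a' x 1 => "a1"
  'b' x 1 => "b1"
Compressed: "c1b1a1c1b4a1b1"
Compressed length: 14

14


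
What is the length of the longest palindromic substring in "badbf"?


Input: "badbf"
Checking substrings for palindromes:
  No multi-char palindromic substrings found
Longest palindromic substring: "b" with length 1

1


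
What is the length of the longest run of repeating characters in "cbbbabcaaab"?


Input: "cbbbabcaaab"
Scanning for longest run:
  Position 1 ('b'): new char, reset run to 1
  Position 2 ('b'): continues run of 'b', length=2
  Position 3 ('b'): continues run of 'b', length=3
  Position 4 ('a'): new char, reset run to 1
  Position 5 ('b'): new char, reset run to 1
  Position 6 ('c'): new char, reset run to 1
  Position 7 ('a'): new char, reset run to 1
  Position 8 ('a'): continues run of 'a', length=2
  Position 9 ('a'): continues run of 'a', length=3
  Position 10 ('b'): new char, reset run to 1
Longest run: 'b' with length 3

3


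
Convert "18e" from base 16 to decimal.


Input: "18e" in base 16
Positional expansion:
  Digit '1' (value 1) x 16^2 = 256
  Digit '8' (value 8) x 16^1 = 128
  Digit 'e' (value 14) x 16^0 = 14
Sum = 398

398


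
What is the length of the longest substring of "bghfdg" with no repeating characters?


Input: "bghfdg"
Sliding window (track last position of each char):
  Position 0 ('b'): window [0,0] length 1 -- new best
  Position 1 ('g'): window [0,1] length 2 -- new best
  Position 2 ('h'): window [0,2] length 3 -- new best
  Position 3 ('f'): window [0,3] length 4 -- new best
  Position 4 ('d'): window [0,4] length 5 -- new best
  Position 5 ('g'): repeat (last at 1), move window start to 2
  Position 5 ('g'): window [2,5] length 4
Longest substring with no repeats: "bghfd" with length 5

5


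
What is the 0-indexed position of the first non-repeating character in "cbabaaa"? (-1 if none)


Input: cbabaaa
Character frequencies:
  'a': 4
  'b': 2
  'c': 1
Scanning left to right for freq == 1:
  Position 0 ('c'): unique! => answer = 0

0


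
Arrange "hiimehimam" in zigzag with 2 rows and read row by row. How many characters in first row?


Zigzag "hiimehimam" into 2 rows:
Placing characters:
  'h' => row 0
  'i' => row 1
  'i' => row 0
  'm' => row 1
  'e' => row 0
  'h' => row 1
  'i' => row 0
  'm' => row 1
  'a' => row 0
  'm' => row 1
Rows:
  Row 0: "hieia"
  Row 1: "imhmm"
First row length: 5

5


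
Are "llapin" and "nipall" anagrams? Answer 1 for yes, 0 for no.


Strings: "llapin", "nipall"
Sorted first:  aillnp
Sorted second: aillnp
Sorted forms match => anagrams

1


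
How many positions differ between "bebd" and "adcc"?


Comparing "bebd" and "adcc" position by position:
  Position 0: 'b' vs 'a' => DIFFER
  Position 1: 'e' vs 'd' => DIFFER
  Position 2: 'b' vs 'c' => DIFFER
  Position 3: 'd' vs 'c' => DIFFER
Positions that differ: 4

4


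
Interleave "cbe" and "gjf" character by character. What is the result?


Interleaving "cbe" and "gjf":
  Position 0: 'c' from first, 'g' from second => "cg"
  Position 1: 'b' from first, 'j' from second => "bj"
  Position 2: 'e' from first, 'f' from second => "ef"
Result: cgbjef

cgbjef


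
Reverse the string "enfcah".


Input: enfcah
Reading characters right to left:
  Position 5: 'h'
  Position 4: 'a'
  Position 3: 'c'
  Position 2: 'f'
  Position 1: 'n'
  Position 0: 'e'
Reversed: hacfne

hacfne


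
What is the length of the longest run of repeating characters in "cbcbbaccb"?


Input: "cbcbbaccb"
Scanning for longest run:
  Position 1 ('b'): new char, reset run to 1
  Position 2 ('c'): new char, reset run to 1
  Position 3 ('b'): new char, reset run to 1
  Position 4 ('b'): continues run of 'b', length=2
  Position 5 ('a'): new char, reset run to 1
  Position 6 ('c'): new char, reset run to 1
  Position 7 ('c'): continues run of 'c', length=2
  Position 8 ('b'): new char, reset run to 1
Longest run: 'b' with length 2

2


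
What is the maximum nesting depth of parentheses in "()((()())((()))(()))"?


Input: "()((()())((()))(()))"
Tracking depth:
  Position 0 '(': depth becomes 1
  Position 1 ')': depth becomes 0
  Position 2 '(': depth becomes 1
  Position 3 '(': depth becomes 2
  Position 4 '(': depth becomes 3
  Position 5 ')': depth becomes 2
  Position 6 '(': depth becomes 3
  Position 7 ')': depth becomes 2
  Position 8 ')': depth becomes 1
  Position 9 '(': depth becomes 2
  Position 10 '(': depth becomes 3
  Position 11 '(': depth becomes 4
  Position 12 ')': depth becomes 3
  Position 13 ')': depth becomes 2
  Position 14 ')': depth becomes 1
  Position 15 '(': depth becomes 2
  Position 16 '(': depth becomes 3
  Position 17 ')': depth becomes 2
  Position 18 ')': depth becomes 1
  Position 19 ')': depth becomes 0
Maximum depth reached: 4

4


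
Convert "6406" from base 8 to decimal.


Input: "6406" in base 8
Positional expansion:
  Digit '6' (value 6) x 8^3 = 3072
  Digit '4' (value 4) x 8^2 = 256
  Digit '0' (value 0) x 8^1 = 0
  Digit '6' (value 6) x 8^0 = 6
Sum = 3334

3334


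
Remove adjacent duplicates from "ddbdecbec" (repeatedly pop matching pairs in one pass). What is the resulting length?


Input: ddbdecbec
Stack-based adjacent duplicate removal:
  Read 'd': push. Stack: d
  Read 'd': matches stack top 'd' => pop. Stack: (empty)
  Read 'b': push. Stack: b
  Read 'd': push. Stack: bd
  Read 'e': push. Stack: bde
  Read 'c': push. Stack: bdec
  Read 'b': push. Stack: bdecb
  Read 'e': push. Stack: bdecbe
  Read 'c': push. Stack: bdecbec
Final stack: "bdecbec" (length 7)

7


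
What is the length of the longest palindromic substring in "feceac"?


Input: "feceac"
Checking substrings for palindromes:
  [1:4] "ece" (len 3) => palindrome
Longest palindromic substring: "ece" with length 3

3


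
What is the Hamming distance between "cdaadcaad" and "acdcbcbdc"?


Comparing "cdaadcaad" and "acdcbcbdc" position by position:
  Position 0: 'c' vs 'a' => differ
  Position 1: 'd' vs 'c' => differ
  Position 2: 'a' vs 'd' => differ
  Position 3: 'a' vs 'c' => differ
  Position 4: 'd' vs 'b' => differ
  Position 5: 'c' vs 'c' => same
  Position 6: 'a' vs 'b' => differ
  Position 7: 'a' vs 'd' => differ
  Position 8: 'd' vs 'c' => differ
Total differences (Hamming distance): 8

8


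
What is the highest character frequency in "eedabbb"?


Input: eedabbb
Character counts:
  'a': 1
  'b': 3
  'd': 1
  'e': 2
Maximum frequency: 3

3


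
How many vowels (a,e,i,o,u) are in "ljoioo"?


Input: ljoioo
Checking each character:
  'l' at position 0: consonant
  'j' at position 1: consonant
  'o' at position 2: vowel (running total: 1)
  'i' at position 3: vowel (running total: 2)
  'o' at position 4: vowel (running total: 3)
  'o' at position 5: vowel (running total: 4)
Total vowels: 4

4


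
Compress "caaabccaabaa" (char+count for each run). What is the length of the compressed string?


Input: caaabccaabaa
Runs:
  'c' x 1 => "c1"
  'a' x 3 => "a3"
  'b' x 1 => "b1"
  'c' x 2 => "c2"
  'a' x 2 => "a2"
  'b' x 1 => "b1"
  'a' x 2 => "a2"
Compressed: "c1a3b1c2a2b1a2"
Compressed length: 14

14


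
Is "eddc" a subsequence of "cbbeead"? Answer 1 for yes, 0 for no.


Check if "eddc" is a subsequence of "cbbeead"
Greedy scan:
  Position 0 ('c'): no match needed
  Position 1 ('b'): no match needed
  Position 2 ('b'): no match needed
  Position 3 ('e'): matches sub[0] = 'e'
  Position 4 ('e'): no match needed
  Position 5 ('a'): no match needed
  Position 6 ('d'): matches sub[1] = 'd'
Only matched 2/4 characters => not a subsequence

0


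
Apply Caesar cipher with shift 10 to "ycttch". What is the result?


Caesar cipher: shift "ycttch" by 10
  'y' (pos 24) + 10 = pos 8 = 'i'
  'c' (pos 2) + 10 = pos 12 = 'm'
  't' (pos 19) + 10 = pos 3 = 'd'
  't' (pos 19) + 10 = pos 3 = 'd'
  'c' (pos 2) + 10 = pos 12 = 'm'
  'h' (pos 7) + 10 = pos 17 = 'r'
Result: imddmr

imddmr


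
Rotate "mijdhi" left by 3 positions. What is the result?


Input: "mijdhi", rotate left by 3
First 3 characters: "mij"
Remaining characters: "dhi"
Concatenate remaining + first: "dhi" + "mij" = "dhimij"

dhimij


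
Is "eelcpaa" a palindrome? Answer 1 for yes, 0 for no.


Input: eelcpaa
Reversed: aapclee
  Compare pos 0 ('e') with pos 6 ('a'): MISMATCH
  Compare pos 1 ('e') with pos 5 ('a'): MISMATCH
  Compare pos 2 ('l') with pos 4 ('p'): MISMATCH
Result: not a palindrome

0


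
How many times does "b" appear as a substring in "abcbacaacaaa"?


Searching for "b" in "abcbacaacaaa"
Scanning each position:
  Position 0: "a" => no
  Position 1: "b" => MATCH
  Position 2: "c" => no
  Position 3: "b" => MATCH
  Position 4: "a" => no
  Position 5: "c" => no
  Position 6: "a" => no
  Position 7: "a" => no
  Position 8: "c" => no
  Position 9: "a" => no
  Position 10: "a" => no
  Position 11: "a" => no
Total occurrences: 2

2


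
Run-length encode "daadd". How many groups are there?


Input: daadd
Scanning for consecutive runs:
  Group 1: 'd' x 1 (positions 0-0)
  Group 2: 'a' x 2 (positions 1-2)
  Group 3: 'd' x 2 (positions 3-4)
Total groups: 3

3


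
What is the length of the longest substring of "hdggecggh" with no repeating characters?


Input: "hdggecggh"
Sliding window (track last position of each char):
  Position 0 ('h'): window [0,0] length 1 -- new best
  Position 1 ('d'): window [0,1] length 2 -- new best
  Position 2 ('g'): window [0,2] length 3 -- new best
  Position 3 ('g'): repeat (last at 2), move window start to 3
  Position 3 ('g'): window [3,3] length 1
  Position 4 ('e'): window [3,4] length 2
  Position 5 ('c'): window [3,5] length 3
  Position 6 ('g'): repeat (last at 3), move window start to 4
  Position 6 ('g'): window [4,6] length 3
  Position 7 ('g'): repeat (last at 6), move window start to 7
  Position 7 ('g'): window [7,7] length 1
  Position 8 ('h'): window [7,8] length 2
Longest substring with no repeats: "hdg" with length 3

3


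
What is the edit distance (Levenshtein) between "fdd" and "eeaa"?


Computing edit distance: "fdd" -> "eeaa"
DP table:
           e    e    a    a
      0    1    2    3    4
  f   1    1    2    3    4
  d   2    2    2    3    4
  d   3    3    3    3    4
Edit distance = dp[3][4] = 4

4


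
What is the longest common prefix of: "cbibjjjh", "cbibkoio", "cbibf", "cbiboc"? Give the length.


Words: cbibjjjh, cbibkoio, cbibf, cbiboc
  Position 0: all 'c' => match
  Position 1: all 'b' => match
  Position 2: all 'i' => match
  Position 3: all 'b' => match
  Position 4: ('j', 'k', 'f', 'o') => mismatch, stop
LCP = "cbib" (length 4)

4


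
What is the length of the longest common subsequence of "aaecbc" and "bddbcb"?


LCS of "aaecbc" and "bddbcb"
DP table:
           b    d    d    b    c    b
      0    0    0    0    0    0    0
  a   0    0    0    0    0    0    0
  a   0    0    0    0    0    0    0
  e   0    0    0    0    0    0    0
  c   0    0    0    0    0    1    1
  b   0    1    1    1    1    1    2
  c   0    1    1    1    1    2    2
LCS length = dp[6][6] = 2

2


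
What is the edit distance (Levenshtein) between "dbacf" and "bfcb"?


Computing edit distance: "dbacf" -> "bfcb"
DP table:
           b    f    c    b
      0    1    2    3    4
  d   1    1    2    3    4
  b   2    1    2    3    3
  a   3    2    2    3    4
  c   4    3    3    2    3
  f   5    4    3    3    3
Edit distance = dp[5][4] = 3

3


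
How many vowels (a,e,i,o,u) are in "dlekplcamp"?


Input: dlekplcamp
Checking each character:
  'd' at position 0: consonant
  'l' at position 1: consonant
  'e' at position 2: vowel (running total: 1)
  'k' at position 3: consonant
  'p' at position 4: consonant
  'l' at position 5: consonant
  'c' at position 6: consonant
  'a' at position 7: vowel (running total: 2)
  'm' at position 8: consonant
  'p' at position 9: consonant
Total vowels: 2

2


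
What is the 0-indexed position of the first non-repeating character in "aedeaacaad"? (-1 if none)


Input: aedeaacaad
Character frequencies:
  'a': 5
  'c': 1
  'd': 2
  'e': 2
Scanning left to right for freq == 1:
  Position 0 ('a'): freq=5, skip
  Position 1 ('e'): freq=2, skip
  Position 2 ('d'): freq=2, skip
  Position 3 ('e'): freq=2, skip
  Position 4 ('a'): freq=5, skip
  Position 5 ('a'): freq=5, skip
  Position 6 ('c'): unique! => answer = 6

6


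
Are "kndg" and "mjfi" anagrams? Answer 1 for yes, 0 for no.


Strings: "kndg", "mjfi"
Sorted first:  dgkn
Sorted second: fijm
Differ at position 0: 'd' vs 'f' => not anagrams

0


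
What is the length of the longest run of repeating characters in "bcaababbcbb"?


Input: "bcaababbcbb"
Scanning for longest run:
  Position 1 ('c'): new char, reset run to 1
  Position 2 ('a'): new char, reset run to 1
  Position 3 ('a'): continues run of 'a', length=2
  Position 4 ('b'): new char, reset run to 1
  Position 5 ('a'): new char, reset run to 1
  Position 6 ('b'): new char, reset run to 1
  Position 7 ('b'): continues run of 'b', length=2
  Position 8 ('c'): new char, reset run to 1
  Position 9 ('b'): new char, reset run to 1
  Position 10 ('b'): continues run of 'b', length=2
Longest run: 'a' with length 2

2


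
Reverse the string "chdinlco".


Input: chdinlco
Reading characters right to left:
  Position 7: 'o'
  Position 6: 'c'
  Position 5: 'l'
  Position 4: 'n'
  Position 3: 'i'
  Position 2: 'd'
  Position 1: 'h'
  Position 0: 'c'
Reversed: oclnidhc

oclnidhc


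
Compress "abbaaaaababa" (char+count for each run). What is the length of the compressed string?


Input: abbaaaaababa
Runs:
  'a' x 1 => "a1"
  'b' x 2 => "b2"
  'a' x 5 => "a5"
  'b' x 1 => "b1"
  'a' x 1 => "a1"
  'b' x 1 => "b1"
  'a' x 1 => "a1"
Compressed: "a1b2a5b1a1b1a1"
Compressed length: 14

14


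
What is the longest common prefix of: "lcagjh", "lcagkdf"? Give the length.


Words: lcagjh, lcagkdf
  Position 0: all 'l' => match
  Position 1: all 'c' => match
  Position 2: all 'a' => match
  Position 3: all 'g' => match
  Position 4: ('j', 'k') => mismatch, stop
LCP = "lcag" (length 4)

4


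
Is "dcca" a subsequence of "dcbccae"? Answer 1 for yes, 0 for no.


Check if "dcca" is a subsequence of "dcbccae"
Greedy scan:
  Position 0 ('d'): matches sub[0] = 'd'
  Position 1 ('c'): matches sub[1] = 'c'
  Position 2 ('b'): no match needed
  Position 3 ('c'): matches sub[2] = 'c'
  Position 4 ('c'): no match needed
  Position 5 ('a'): matches sub[3] = 'a'
  Position 6 ('e'): no match needed
All 4 characters matched => is a subsequence

1


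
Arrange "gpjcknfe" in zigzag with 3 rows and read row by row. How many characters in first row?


Zigzag "gpjcknfe" into 3 rows:
Placing characters:
  'g' => row 0
  'p' => row 1
  'j' => row 2
  'c' => row 1
  'k' => row 0
  'n' => row 1
  'f' => row 2
  'e' => row 1
Rows:
  Row 0: "gk"
  Row 1: "pcne"
  Row 2: "jf"
First row length: 2

2


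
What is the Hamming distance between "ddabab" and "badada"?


Comparing "ddabab" and "badada" position by position:
  Position 0: 'd' vs 'b' => differ
  Position 1: 'd' vs 'a' => differ
  Position 2: 'a' vs 'd' => differ
  Position 3: 'b' vs 'a' => differ
  Position 4: 'a' vs 'd' => differ
  Position 5: 'b' vs 'a' => differ
Total differences (Hamming distance): 6

6


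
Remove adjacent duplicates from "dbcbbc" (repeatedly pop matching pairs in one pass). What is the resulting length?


Input: dbcbbc
Stack-based adjacent duplicate removal:
  Read 'd': push. Stack: d
  Read 'b': push. Stack: db
  Read 'c': push. Stack: dbc
  Read 'b': push. Stack: dbcb
  Read 'b': matches stack top 'b' => pop. Stack: dbc
  Read 'c': matches stack top 'c' => pop. Stack: db
Final stack: "db" (length 2)

2


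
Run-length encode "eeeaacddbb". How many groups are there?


Input: eeeaacddbb
Scanning for consecutive runs:
  Group 1: 'e' x 3 (positions 0-2)
  Group 2: 'a' x 2 (positions 3-4)
  Group 3: 'c' x 1 (positions 5-5)
  Group 4: 'd' x 2 (positions 6-7)
  Group 5: 'b' x 2 (positions 8-9)
Total groups: 5

5


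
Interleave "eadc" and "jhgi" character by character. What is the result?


Interleaving "eadc" and "jhgi":
  Position 0: 'e' from first, 'j' from second => "ej"
  Position 1: 'a' from first, 'h' from second => "ah"
  Position 2: 'd' from first, 'g' from second => "dg"
  Position 3: 'c' from first, 'i' from second => "ci"
Result: ejahdgci

ejahdgci


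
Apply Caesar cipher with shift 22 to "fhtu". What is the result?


Caesar cipher: shift "fhtu" by 22
  'f' (pos 5) + 22 = pos 1 = 'b'
  'h' (pos 7) + 22 = pos 3 = 'd'
  't' (pos 19) + 22 = pos 15 = 'p'
  'u' (pos 20) + 22 = pos 16 = 'q'
Result: bdpq

bdpq


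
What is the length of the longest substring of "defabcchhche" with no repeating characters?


Input: "defabcchhche"
Sliding window (track last position of each char):
  Position 0 ('d'): window [0,0] length 1 -- new best
  Position 1 ('e'): window [0,1] length 2 -- new best
  Position 2 ('f'): window [0,2] length 3 -- new best
  Position 3 ('a'): window [0,3] length 4 -- new best
  Position 4 ('b'): window [0,4] length 5 -- new best
  Position 5 ('c'): window [0,5] length 6 -- new best
  Position 6 ('c'): repeat (last at 5), move window start to 6
  Position 6 ('c'): window [6,6] length 1
  Position 7 ('h'): window [6,7] length 2
  Position 8 ('h'): repeat (last at 7), move window start to 8
  Position 8 ('h'): window [8,8] length 1
  Position 9 ('c'): window [8,9] length 2
  Position 10 ('h'): repeat (last at 8), move window start to 9
  Position 10 ('h'): window [9,10] length 2
  Position 11 ('e'): window [9,11] length 3
Longest substring with no repeats: "defabc" with length 6

6


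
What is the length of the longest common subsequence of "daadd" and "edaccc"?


LCS of "daadd" and "edaccc"
DP table:
           e    d    a    c    c    c
      0    0    0    0    0    0    0
  d   0    0    1    1    1    1    1
  a   0    0    1    2    2    2    2
  a   0    0    1    2    2    2    2
  d   0    0    1    2    2    2    2
  d   0    0    1    2    2    2    2
LCS length = dp[5][6] = 2

2


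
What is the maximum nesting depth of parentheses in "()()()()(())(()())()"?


Input: "()()()()(())(()())()"
Tracking depth:
  Position 0 '(': depth becomes 1
  Position 1 ')': depth becomes 0
  Position 2 '(': depth becomes 1
  Position 3 ')': depth becomes 0
  Position 4 '(': depth becomes 1
  Position 5 ')': depth becomes 0
  Position 6 '(': depth becomes 1
  Position 7 ')': depth becomes 0
  Position 8 '(': depth becomes 1
  Position 9 '(': depth becomes 2
  Position 10 ')': depth becomes 1
  Position 11 ')': depth becomes 0
  Position 12 '(': depth becomes 1
  Position 13 '(': depth becomes 2
  Position 14 ')': depth becomes 1
  Position 15 '(': depth becomes 2
  Position 16 ')': depth becomes 1
  Position 17 ')': depth becomes 0
  Position 18 '(': depth becomes 1
  Position 19 ')': depth becomes 0
Maximum depth reached: 2

2


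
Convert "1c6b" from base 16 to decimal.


Input: "1c6b" in base 16
Positional expansion:
  Digit '1' (value 1) x 16^3 = 4096
  Digit 'c' (value 12) x 16^2 = 3072
  Digit '6' (value 6) x 16^1 = 96
  Digit 'b' (value 11) x 16^0 = 11
Sum = 7275

7275


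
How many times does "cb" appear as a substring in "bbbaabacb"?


Searching for "cb" in "bbbaabacb"
Scanning each position:
  Position 0: "bb" => no
  Position 1: "bb" => no
  Position 2: "ba" => no
  Position 3: "aa" => no
  Position 4: "ab" => no
  Position 5: "ba" => no
  Position 6: "ac" => no
  Position 7: "cb" => MATCH
Total occurrences: 1

1


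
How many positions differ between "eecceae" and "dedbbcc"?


Comparing "eecceae" and "dedbbcc" position by position:
  Position 0: 'e' vs 'd' => DIFFER
  Position 1: 'e' vs 'e' => same
  Position 2: 'c' vs 'd' => DIFFER
  Position 3: 'c' vs 'b' => DIFFER
  Position 4: 'e' vs 'b' => DIFFER
  Position 5: 'a' vs 'c' => DIFFER
  Position 6: 'e' vs 'c' => DIFFER
Positions that differ: 6

6


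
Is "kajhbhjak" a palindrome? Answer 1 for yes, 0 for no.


Input: kajhbhjak
Reversed: kajhbhjak
  Compare pos 0 ('k') with pos 8 ('k'): match
  Compare pos 1 ('a') with pos 7 ('a'): match
  Compare pos 2 ('j') with pos 6 ('j'): match
  Compare pos 3 ('h') with pos 5 ('h'): match
Result: palindrome

1


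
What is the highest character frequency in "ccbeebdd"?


Input: ccbeebdd
Character counts:
  'b': 2
  'c': 2
  'd': 2
  'e': 2
Maximum frequency: 2

2


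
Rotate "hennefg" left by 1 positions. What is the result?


Input: "hennefg", rotate left by 1
First 1 characters: "h"
Remaining characters: "ennefg"
Concatenate remaining + first: "ennefg" + "h" = "ennefgh"

ennefgh


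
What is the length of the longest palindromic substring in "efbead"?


Input: "efbead"
Checking substrings for palindromes:
  No multi-char palindromic substrings found
Longest palindromic substring: "e" with length 1

1


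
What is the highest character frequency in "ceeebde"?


Input: ceeebde
Character counts:
  'b': 1
  'c': 1
  'd': 1
  'e': 4
Maximum frequency: 4

4


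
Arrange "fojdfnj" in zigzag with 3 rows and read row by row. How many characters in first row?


Zigzag "fojdfnj" into 3 rows:
Placing characters:
  'f' => row 0
  'o' => row 1
  'j' => row 2
  'd' => row 1
  'f' => row 0
  'n' => row 1
  'j' => row 2
Rows:
  Row 0: "ff"
  Row 1: "odn"
  Row 2: "jj"
First row length: 2

2


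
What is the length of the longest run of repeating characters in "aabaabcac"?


Input: "aabaabcac"
Scanning for longest run:
  Position 1 ('a'): continues run of 'a', length=2
  Position 2 ('b'): new char, reset run to 1
  Position 3 ('a'): new char, reset run to 1
  Position 4 ('a'): continues run of 'a', length=2
  Position 5 ('b'): new char, reset run to 1
  Position 6 ('c'): new char, reset run to 1
  Position 7 ('a'): new char, reset run to 1
  Position 8 ('c'): new char, reset run to 1
Longest run: 'a' with length 2

2


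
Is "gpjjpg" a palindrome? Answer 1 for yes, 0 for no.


Input: gpjjpg
Reversed: gpjjpg
  Compare pos 0 ('g') with pos 5 ('g'): match
  Compare pos 1 ('p') with pos 4 ('p'): match
  Compare pos 2 ('j') with pos 3 ('j'): match
Result: palindrome

1


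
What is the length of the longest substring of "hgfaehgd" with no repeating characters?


Input: "hgfaehgd"
Sliding window (track last position of each char):
  Position 0 ('h'): window [0,0] length 1 -- new best
  Position 1 ('g'): window [0,1] length 2 -- new best
  Position 2 ('f'): window [0,2] length 3 -- new best
  Position 3 ('a'): window [0,3] length 4 -- new best
  Position 4 ('e'): window [0,4] length 5 -- new best
  Position 5 ('h'): repeat (last at 0), move window start to 1
  Position 5 ('h'): window [1,5] length 5
  Position 6 ('g'): repeat (last at 1), move window start to 2
  Position 6 ('g'): window [2,6] length 5
  Position 7 ('d'): window [2,7] length 6 -- new best
Longest substring with no repeats: "faehgd" with length 6

6


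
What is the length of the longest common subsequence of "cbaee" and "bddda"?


LCS of "cbaee" and "bddda"
DP table:
           b    d    d    d    a
      0    0    0    0    0    0
  c   0    0    0    0    0    0
  b   0    1    1    1    1    1
  a   0    1    1    1    1    2
  e   0    1    1    1    1    2
  e   0    1    1    1    1    2
LCS length = dp[5][5] = 2

2


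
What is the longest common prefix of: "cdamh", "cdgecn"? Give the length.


Words: cdamh, cdgecn
  Position 0: all 'c' => match
  Position 1: all 'd' => match
  Position 2: ('a', 'g') => mismatch, stop
LCP = "cd" (length 2)

2


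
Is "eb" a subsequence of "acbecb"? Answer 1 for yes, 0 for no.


Check if "eb" is a subsequence of "acbecb"
Greedy scan:
  Position 0 ('a'): no match needed
  Position 1 ('c'): no match needed
  Position 2 ('b'): no match needed
  Position 3 ('e'): matches sub[0] = 'e'
  Position 4 ('c'): no match needed
  Position 5 ('b'): matches sub[1] = 'b'
All 2 characters matched => is a subsequence

1


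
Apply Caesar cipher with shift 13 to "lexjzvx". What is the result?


Caesar cipher: shift "lexjzvx" by 13
  'l' (pos 11) + 13 = pos 24 = 'y'
  'e' (pos 4) + 13 = pos 17 = 'r'
  'x' (pos 23) + 13 = pos 10 = 'k'
  'j' (pos 9) + 13 = pos 22 = 'w'
  'z' (pos 25) + 13 = pos 12 = 'm'
  'v' (pos 21) + 13 = pos 8 = 'i'
  'x' (pos 23) + 13 = pos 10 = 'k'
Result: yrkwmik

yrkwmik


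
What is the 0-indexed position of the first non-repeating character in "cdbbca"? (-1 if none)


Input: cdbbca
Character frequencies:
  'a': 1
  'b': 2
  'c': 2
  'd': 1
Scanning left to right for freq == 1:
  Position 0 ('c'): freq=2, skip
  Position 1 ('d'): unique! => answer = 1

1


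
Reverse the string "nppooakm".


Input: nppooakm
Reading characters right to left:
  Position 7: 'm'
  Position 6: 'k'
  Position 5: 'a'
  Position 4: 'o'
  Position 3: 'o'
  Position 2: 'p'
  Position 1: 'p'
  Position 0: 'n'
Reversed: mkaooppn

mkaooppn


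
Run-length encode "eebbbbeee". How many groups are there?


Input: eebbbbeee
Scanning for consecutive runs:
  Group 1: 'e' x 2 (positions 0-1)
  Group 2: 'b' x 4 (positions 2-5)
  Group 3: 'e' x 3 (positions 6-8)
Total groups: 3

3


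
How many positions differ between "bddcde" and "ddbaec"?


Comparing "bddcde" and "ddbaec" position by position:
  Position 0: 'b' vs 'd' => DIFFER
  Position 1: 'd' vs 'd' => same
  Position 2: 'd' vs 'b' => DIFFER
  Position 3: 'c' vs 'a' => DIFFER
  Position 4: 'd' vs 'e' => DIFFER
  Position 5: 'e' vs 'c' => DIFFER
Positions that differ: 5

5
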